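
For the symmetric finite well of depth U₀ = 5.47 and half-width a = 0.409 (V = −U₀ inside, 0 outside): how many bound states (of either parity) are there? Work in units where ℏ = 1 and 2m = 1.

Define the well-strength parameter z₀ = (a/ℏ)√(2mU₀) = 0.409 × √(2·0.5·5.47) = 0.9566.
A new bound state (alternating even/odd) appears each time z₀ passes a multiple of π/2, so N = ⌊2z₀/π⌋ + 1 = ⌊0.6090⌋ + 1 = 1.

N = 1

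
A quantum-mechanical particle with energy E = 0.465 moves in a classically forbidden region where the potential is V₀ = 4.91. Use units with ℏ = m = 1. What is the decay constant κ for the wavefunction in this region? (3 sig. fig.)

Since E < V₀ the TISE in this region is ψ'' = κ²ψ with κ = √(2m(V₀ − E))/ℏ.
κ = √(2 × 1 × 4.445) = 2.982.

κ = 2.98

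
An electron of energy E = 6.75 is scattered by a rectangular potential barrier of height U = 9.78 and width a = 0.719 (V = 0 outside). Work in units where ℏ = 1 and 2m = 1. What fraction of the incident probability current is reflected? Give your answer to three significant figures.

Since E < U the interior solution is evanescent with decay constant κ = √(2m(U − E))/ℏ = 1.741.
κa = 1.252, sinh(κa) = 1.605.
Matching ψ, ψ′ at both faces gives T = [1 + U² sinh²(κa) / (4E(U − E))]⁻¹ = 1/4.011 = 0.249.
R = 1 − T = 0.751.

R = 0.751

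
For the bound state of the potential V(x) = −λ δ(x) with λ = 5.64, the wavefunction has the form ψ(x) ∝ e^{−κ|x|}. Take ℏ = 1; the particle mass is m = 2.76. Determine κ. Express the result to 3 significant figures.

κ = 15.6

Integrate −(ℏ²/2m)ψ'' − λδ(x)ψ = Eψ from −ε to +ε: the ψ'' term gives ψ'(0⁺) − ψ'(0⁻) and the δ term gives −(2mλ/ℏ²)ψ(0).
With ψ ∝ e^{−κ|x|} this yields −2κ = −2mλ/ℏ², so κ = mλ/ℏ² = 15.57.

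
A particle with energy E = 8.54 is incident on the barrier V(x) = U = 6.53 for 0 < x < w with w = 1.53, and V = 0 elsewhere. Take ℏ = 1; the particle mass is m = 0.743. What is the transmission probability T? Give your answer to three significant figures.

T = 0.876

Above the barrier the interior wavenumber is k₂ = √(2m(E − U))/ℏ = 1.728, giving phase k₂w = 2.644.
Matching at both interfaces gives T⁻¹ = 1 + U² sin²(k₂w) / [4E(E − U)] = 1.141, hence T = 0.876.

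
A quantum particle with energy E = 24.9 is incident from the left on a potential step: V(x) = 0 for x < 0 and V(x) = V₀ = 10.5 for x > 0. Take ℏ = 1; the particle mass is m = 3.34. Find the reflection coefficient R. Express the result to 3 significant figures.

R = 0.0185

On each side the TISE gives plane waves with k = √(2m(E − V))/ℏ: k₁ = √(2·3.34·24.9) = 12.90, k₂ = √(2·3.34·14.4) = 9.808.
Matching ψ and ψ′ at x = 0 gives r = (k₁ − k₂)/(k₁ + k₂), so R = r² = 0.01851 and T = 1 − R = 0.9815.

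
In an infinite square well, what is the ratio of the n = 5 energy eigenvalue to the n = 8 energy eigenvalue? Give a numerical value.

Since E_n ∝ n², the ratio is (5/8)² = 0.390625.

0.390625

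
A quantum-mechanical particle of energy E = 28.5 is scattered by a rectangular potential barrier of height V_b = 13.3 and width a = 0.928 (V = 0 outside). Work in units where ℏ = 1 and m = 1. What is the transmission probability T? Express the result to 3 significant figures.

T = 0.921

E > V_b: inside the barrier k₂ = √(2m(E − V_b))/ℏ = 5.514, k₂a = 5.117.
T = [1 + V_b² sin²(k₂a) / (4E(E − V_b))]⁻¹ = 1/1.086 = 0.921.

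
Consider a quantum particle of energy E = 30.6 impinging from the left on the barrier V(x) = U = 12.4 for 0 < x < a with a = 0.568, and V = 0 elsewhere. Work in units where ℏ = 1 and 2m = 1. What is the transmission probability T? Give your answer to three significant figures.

T = 0.971

Above the barrier the interior wavenumber is k₂ = √(2m(E − U))/ℏ = 4.266, giving phase k₂a = 2.423.
T = [1 + U² sin²(k₂a) / (4E(E − U))]⁻¹ = 1/1.030 = 0.971.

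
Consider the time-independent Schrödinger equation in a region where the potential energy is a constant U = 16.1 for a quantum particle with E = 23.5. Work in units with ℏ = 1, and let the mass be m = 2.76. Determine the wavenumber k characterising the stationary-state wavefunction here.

k = 6.39

With E > U the solution is oscillatory, ψ ∝ e^{±ikx} with k = √(2m(E − U))/ℏ.
k = √(2 × 2.76 × 7.4) = 6.391.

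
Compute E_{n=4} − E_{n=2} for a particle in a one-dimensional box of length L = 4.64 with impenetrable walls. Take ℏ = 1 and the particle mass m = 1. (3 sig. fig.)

ΔE = 2.75

E_n = n²π²ℏ²/(2mL²), so ΔE = (4² − 2²) π²ℏ²/(2mL²).
ΔE = 12 × π² / (2 × 1 × 4.64²) = 2.751.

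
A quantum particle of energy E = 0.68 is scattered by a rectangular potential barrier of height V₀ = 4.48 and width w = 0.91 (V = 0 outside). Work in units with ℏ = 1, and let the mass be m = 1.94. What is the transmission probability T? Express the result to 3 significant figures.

Since E < V₀ the interior solution is evanescent with decay constant κ = √(2m(V₀ − E))/ℏ = 3.840.
κw = 3.494, sinh(κw) = 16.45.
The exact tunnelling result is T⁻¹ = 1 + V₀² sinh²(κw) / [4E(V₀ − E)] = 526.3, so T = 0.00190.

T = 0.00190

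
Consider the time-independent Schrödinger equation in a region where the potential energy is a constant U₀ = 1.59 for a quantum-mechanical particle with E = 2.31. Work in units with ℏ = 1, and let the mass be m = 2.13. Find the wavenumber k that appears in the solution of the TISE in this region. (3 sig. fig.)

k = 1.75

With E > U₀ the solution is oscillatory, ψ ∝ e^{±ikx} with k = √(2m(E − U₀))/ℏ.
k = √(2 × 2.13 × 0.72) = 1.751.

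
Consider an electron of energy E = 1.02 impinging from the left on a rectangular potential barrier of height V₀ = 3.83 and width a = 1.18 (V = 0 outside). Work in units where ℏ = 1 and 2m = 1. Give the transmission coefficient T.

E < V₀: inside the barrier ψ ∝ e^{±κx} with κ = √(2m(V₀ − E))/ℏ = 1.676.
κa = 1.978, sinh(κa) = 3.545.
Matching ψ, ψ′ at both faces gives T = [1 + V₀² sinh²(κa) / (4E(V₀ − E))]⁻¹ = 1/17.08 = 0.0585.

T = 0.0585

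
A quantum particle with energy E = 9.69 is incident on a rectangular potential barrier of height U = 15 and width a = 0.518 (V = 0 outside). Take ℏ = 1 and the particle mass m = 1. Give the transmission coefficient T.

Since E < U the interior solution is evanescent with decay constant κ = √(2m(U − E))/ℏ = 3.259.
κa = 1.688, sinh(κa) = 2.612.
The exact tunnelling result is T⁻¹ = 1 + U² sinh²(κa) / [4E(U − E)] = 8.459, so T = 0.118.

T = 0.118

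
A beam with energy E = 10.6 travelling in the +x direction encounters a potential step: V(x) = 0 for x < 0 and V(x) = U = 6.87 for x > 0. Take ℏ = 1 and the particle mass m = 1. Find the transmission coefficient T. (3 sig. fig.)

The wavenumbers are k₁ = √(2mE)/ℏ = 4.604 on the left and k₂ = √(2m(E − U))/ℏ = 2.731 on the right.
Continuity of ψ and ψ′ at the step yields the reflection amplitude r = (k₁ − k₂)/(k₁ + k₂) = 0.2553; thus R = |r|² = 0.06520, T = 0.9348.

T = 0.935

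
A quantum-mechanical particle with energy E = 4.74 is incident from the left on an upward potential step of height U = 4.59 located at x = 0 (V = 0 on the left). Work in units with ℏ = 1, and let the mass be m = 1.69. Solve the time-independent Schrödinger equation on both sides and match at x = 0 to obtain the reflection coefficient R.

R = 0.487

On each side the TISE gives plane waves with k = √(2m(E − V))/ℏ: k₁ = √(2·1.69·4.74) = 4.003, k₂ = √(2·1.69·0.15) = 0.7120.
Continuity of ψ and ψ′ at the step yields the reflection amplitude r = (k₁ − k₂)/(k₁ + k₂) = 0.6979; thus R = |r|² = 0.4871, T = 0.5129.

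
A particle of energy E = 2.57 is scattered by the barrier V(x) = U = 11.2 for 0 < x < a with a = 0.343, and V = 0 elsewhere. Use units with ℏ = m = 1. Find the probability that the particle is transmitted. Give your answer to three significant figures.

T = 0.156

Since E < U the interior solution is evanescent with decay constant κ = √(2m(U − E))/ℏ = 4.155.
κa = 1.425, sinh(κa) = 1.959.
The exact tunnelling result is T⁻¹ = 1 + U² sinh²(κa) / [4E(U − E)] = 6.424, so T = 0.156.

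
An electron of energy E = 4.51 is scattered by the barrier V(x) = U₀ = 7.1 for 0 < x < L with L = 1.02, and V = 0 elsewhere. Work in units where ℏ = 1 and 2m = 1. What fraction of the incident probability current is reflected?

R = 0.869

Since E < U₀ the interior solution is evanescent with decay constant κ = √(2m(U₀ − E))/ℏ = 1.609.
κL = 1.642, sinh(κL) = 2.485.
The exact tunnelling result is T⁻¹ = 1 + U₀² sinh²(κL) / [4E(U₀ − E)] = 7.661, so T = 0.131.
R = 1 − T = 0.869.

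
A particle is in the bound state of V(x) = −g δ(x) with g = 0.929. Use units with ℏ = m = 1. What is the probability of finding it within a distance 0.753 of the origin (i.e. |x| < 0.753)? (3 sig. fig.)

P = 0.753

The normalised bound state is ψ = √κ e^{−κ|x|} with κ = mg/ℏ² = 0.9290.
P(|x| < d) = ∫_{−d}^{d} κ e^{−2κ|x|} dx = 1 − e^{−2κd} = 1 − e^{−1.399} = 0.7532.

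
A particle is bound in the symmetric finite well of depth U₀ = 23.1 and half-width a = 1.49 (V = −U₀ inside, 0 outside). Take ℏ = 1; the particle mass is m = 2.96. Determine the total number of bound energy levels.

The dimensionless depth is z₀ = a√(2mU₀)/ℏ = 1.49 × √(136.8) = 17.42.
The even/odd transcendental equations gain one root per π/2 in z₀, giving N = 1 + ⌊2z₀/π⌋ = 1 + ⌊11.09⌋ = 12.

N = 12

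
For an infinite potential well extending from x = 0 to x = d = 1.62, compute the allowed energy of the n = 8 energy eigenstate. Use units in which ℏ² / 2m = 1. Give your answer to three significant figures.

E = 241

Requiring ψ(0) = ψ(d) = 0 quantises k = nπ/d, hence E_n = ℏ²k²/2m = n²π²ℏ²/(2md²).
E_8 = 8² × π² / (2 × 0.5 × 1.62²) = 240.7.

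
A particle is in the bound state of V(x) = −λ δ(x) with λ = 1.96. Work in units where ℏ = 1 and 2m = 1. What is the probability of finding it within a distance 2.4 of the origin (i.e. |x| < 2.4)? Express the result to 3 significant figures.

The normalised bound state is ψ = √κ e^{−κ|x|} with κ = mλ/ℏ² = 0.9800.
P(|x| < d) = ∫_{−d}^{d} κ e^{−2κ|x|} dx = 1 − e^{−2κd} = 1 − e^{−4.704} = 0.9909.

P = 0.991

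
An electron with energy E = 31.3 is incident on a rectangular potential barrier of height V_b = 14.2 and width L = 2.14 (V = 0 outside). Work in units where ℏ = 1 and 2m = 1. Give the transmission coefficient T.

Above the barrier the interior wavenumber is k₂ = √(2m(E − V_b))/ℏ = 4.135, giving phase k₂L = 8.849.
Matching at both interfaces gives T⁻¹ = 1 + V_b² sin²(k₂L) / [4E(E − V_b)] = 1.028, hence T = 0.973.

T = 0.973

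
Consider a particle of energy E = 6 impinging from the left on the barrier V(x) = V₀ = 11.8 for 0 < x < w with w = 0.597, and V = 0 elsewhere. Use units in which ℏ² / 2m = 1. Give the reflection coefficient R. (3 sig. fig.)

E < V₀: inside the barrier ψ ∝ e^{±κx} with κ = √(2m(V₀ − E))/ℏ = 2.408.
κw = 1.438, sinh(κw) = 1.987.
The exact tunnelling result is T⁻¹ = 1 + V₀² sinh²(κw) / [4E(V₀ − E)] = 4.949, so T = 0.202.
R = 1 − T = 0.798.

R = 0.798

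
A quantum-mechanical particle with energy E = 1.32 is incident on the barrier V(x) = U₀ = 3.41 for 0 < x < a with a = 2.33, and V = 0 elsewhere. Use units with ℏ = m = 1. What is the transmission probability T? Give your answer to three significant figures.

T = 0.000276

E < U₀: inside the barrier ψ ∝ e^{±κx} with κ = √(2m(U₀ − E))/ℏ = 2.045.
κa = 4.764, sinh(κa) = 58.58.
Matching ψ, ψ′ at both faces gives T = [1 + U₀² sinh²(κa) / (4E(U₀ − E))]⁻¹ = 1/3618 = 0.000276.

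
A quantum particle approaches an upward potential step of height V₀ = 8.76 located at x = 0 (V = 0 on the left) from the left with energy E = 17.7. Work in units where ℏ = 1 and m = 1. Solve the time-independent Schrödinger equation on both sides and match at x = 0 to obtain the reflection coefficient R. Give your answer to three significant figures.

On each side the TISE gives plane waves with k = √(2m(E − V))/ℏ: k₁ = √(2·1·17.7) = 5.950, k₂ = √(2·1·8.94) = 4.228.
Matching ψ and ψ′ at x = 0 gives r = (k₁ − k₂)/(k₁ + k₂), so R = r² = 0.02860 and T = 1 − R = 0.9714.

R = 0.0286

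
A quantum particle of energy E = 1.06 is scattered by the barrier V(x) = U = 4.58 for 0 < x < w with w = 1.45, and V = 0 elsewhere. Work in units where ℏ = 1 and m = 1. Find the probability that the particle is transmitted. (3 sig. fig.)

T = 0.00130

Since E < U the interior solution is evanescent with decay constant κ = √(2m(U − E))/ℏ = 2.653.
κw = 3.847, sinh(κw) = 23.42.
The exact tunnelling result is T⁻¹ = 1 + U² sinh²(κw) / [4E(U − E)] = 772.0, so T = 0.00130.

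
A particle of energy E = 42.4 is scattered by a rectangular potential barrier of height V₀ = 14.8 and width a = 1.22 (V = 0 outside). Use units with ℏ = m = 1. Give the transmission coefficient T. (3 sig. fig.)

Above the barrier the interior wavenumber is k₂ = √(2m(E − V₀))/ℏ = 7.430, giving phase k₂a = 9.064.
T = [1 + V₀² sin²(k₂a) / (4E(E − V₀))]⁻¹ = 1/1.006 = 0.994.

T = 0.994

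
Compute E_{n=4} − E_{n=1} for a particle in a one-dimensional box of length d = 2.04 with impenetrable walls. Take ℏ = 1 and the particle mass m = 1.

E_n = n²π²ℏ²/(2md²), so ΔE = (4² − 1²) π²ℏ²/(2md²).
ΔE = 15 × π² / (2 × 1 × 2.04²) = 17.79.

ΔE = 17.8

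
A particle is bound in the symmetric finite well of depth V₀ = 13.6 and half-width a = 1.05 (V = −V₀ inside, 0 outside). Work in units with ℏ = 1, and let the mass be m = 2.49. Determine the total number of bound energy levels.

N = 6

Define the well-strength parameter z₀ = (a/ℏ)√(2mV₀) = 1.05 × √(2·2.49·13.6) = 8.641.
The even/odd transcendental equations gain one root per π/2 in z₀, giving N = 1 + ⌊2z₀/π⌋ = 1 + ⌊5.501⌋ = 6.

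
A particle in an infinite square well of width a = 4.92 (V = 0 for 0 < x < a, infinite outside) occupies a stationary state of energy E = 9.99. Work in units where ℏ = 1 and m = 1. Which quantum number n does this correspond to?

n = 7

From E_n = n²π²ℏ²/(2ma²) invert to n = √(2ma²E)/(πℏ).
n = (4.92/π) × √(2 × 1 × 9.99) = 7.000 → n = 7.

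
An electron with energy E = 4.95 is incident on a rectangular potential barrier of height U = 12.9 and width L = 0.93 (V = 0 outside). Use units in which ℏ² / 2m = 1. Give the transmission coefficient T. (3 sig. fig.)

Since E < U the interior solution is evanescent with decay constant κ = √(2m(U − E))/ℏ = 2.820.
κL = 2.622, sinh(κL) = 6.847.
The exact tunnelling result is T⁻¹ = 1 + U² sinh²(κL) / [4E(U − E)] = 50.56, so T = 0.0198.

T = 0.0198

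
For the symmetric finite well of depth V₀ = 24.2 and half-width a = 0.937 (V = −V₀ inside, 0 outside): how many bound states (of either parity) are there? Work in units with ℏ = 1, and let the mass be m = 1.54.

N = 6

The dimensionless depth is z₀ = a√(2mV₀)/ℏ = 0.937 × √(74.54) = 8.090.
A new bound state (alternating even/odd) appears each time z₀ passes a multiple of π/2, so N = ⌊2z₀/π⌋ + 1 = ⌊5.150⌋ + 1 = 6.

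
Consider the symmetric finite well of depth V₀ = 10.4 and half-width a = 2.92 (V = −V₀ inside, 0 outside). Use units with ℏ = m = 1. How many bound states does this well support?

The dimensionless depth is z₀ = a√(2mV₀)/ℏ = 2.92 × √(20.80) = 13.32.
The even/odd transcendental equations gain one root per π/2 in z₀, giving N = 1 + ⌊2z₀/π⌋ = 1 + ⌊8.478⌋ = 9.

N = 9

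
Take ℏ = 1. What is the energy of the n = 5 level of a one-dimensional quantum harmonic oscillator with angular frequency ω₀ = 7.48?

Using E_n = (n + ½)ℏω₀: E_5 = 5.5 × 7.48 = 41.14.

E = 41.1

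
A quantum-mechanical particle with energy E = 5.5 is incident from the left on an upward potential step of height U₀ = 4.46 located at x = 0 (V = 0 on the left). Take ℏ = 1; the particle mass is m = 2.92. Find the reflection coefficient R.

On each side the TISE gives plane waves with k = √(2m(E − V))/ℏ: k₁ = √(2·2.92·5.5) = 5.667, k₂ = √(2·2.92·1.04) = 2.464.
Continuity of ψ and ψ′ at the step yields the reflection amplitude r = (k₁ − k₂)/(k₁ + k₂) = 0.3939; thus R = |r|² = 0.1551, T = 0.8449.

R = 0.155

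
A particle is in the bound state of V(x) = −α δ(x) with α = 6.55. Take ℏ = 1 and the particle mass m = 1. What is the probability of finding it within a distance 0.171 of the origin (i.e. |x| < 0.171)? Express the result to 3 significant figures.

P = 0.894

The normalised bound state is ψ = √κ e^{−κ|x|} with κ = mα/ℏ² = 6.550.
P(|x| < d) = ∫_{−d}^{d} κ e^{−2κ|x|} dx = 1 − e^{−2κd} = 1 − e^{−2.240} = 0.8936.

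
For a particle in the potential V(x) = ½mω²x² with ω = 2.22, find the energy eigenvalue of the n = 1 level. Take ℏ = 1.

E = 3.33

The oscillator eigenvalues are E_n = ℏω(n + ½), so E_1 = 2.22 × 1.5 = 3.330.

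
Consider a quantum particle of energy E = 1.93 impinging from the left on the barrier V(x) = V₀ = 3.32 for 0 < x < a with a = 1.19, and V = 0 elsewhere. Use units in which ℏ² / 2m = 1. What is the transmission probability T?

Since E < V₀ the interior solution is evanescent with decay constant κ = √(2m(V₀ − E))/ℏ = 1.179.
κa = 1.403, sinh(κa) = 1.911.
Matching ψ, ψ′ at both faces gives T = [1 + V₀² sinh²(κa) / (4E(V₀ − E))]⁻¹ = 1/4.750 = 0.211.

T = 0.211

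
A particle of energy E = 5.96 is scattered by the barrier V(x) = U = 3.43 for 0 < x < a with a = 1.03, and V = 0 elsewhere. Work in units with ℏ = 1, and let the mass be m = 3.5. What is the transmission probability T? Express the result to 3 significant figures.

E > U: inside the barrier k₂ = √(2m(E − U))/ℏ = 4.208, k₂a = 4.335.
Matching at both interfaces gives T⁻¹ = 1 + U² sin²(k₂a) / [4E(E − U)] = 1.169, hence T = 0.856.

T = 0.856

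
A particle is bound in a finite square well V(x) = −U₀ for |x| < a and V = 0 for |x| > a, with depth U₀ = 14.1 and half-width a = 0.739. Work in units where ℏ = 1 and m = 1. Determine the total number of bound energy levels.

Define the well-strength parameter z₀ = (a/ℏ)√(2mU₀) = 0.739 × √(2·1·14.1) = 3.924.
The even/odd transcendental equations gain one root per π/2 in z₀, giving N = 1 + ⌊2z₀/π⌋ = 1 + ⌊2.498⌋ = 3.

N = 3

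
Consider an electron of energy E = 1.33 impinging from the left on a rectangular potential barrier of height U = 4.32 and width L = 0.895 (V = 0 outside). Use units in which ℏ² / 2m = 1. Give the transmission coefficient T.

Since E < U the interior solution is evanescent with decay constant κ = √(2m(U − E))/ℏ = 1.729.
κL = 1.548, sinh(κL) = 2.244.
The exact tunnelling result is T⁻¹ = 1 + U² sinh²(κL) / [4E(U − E)] = 6.906, so T = 0.145.

T = 0.145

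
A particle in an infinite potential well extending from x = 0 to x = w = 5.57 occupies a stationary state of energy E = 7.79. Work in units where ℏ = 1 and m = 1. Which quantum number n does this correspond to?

n = 7

For an infinite well E_n = n²π²ℏ²/(2mw²), so n = (w/πℏ)√(2mE).
n = (5.57/π) × √(2 × 1 × 7.79) = 6.998 → n = 7.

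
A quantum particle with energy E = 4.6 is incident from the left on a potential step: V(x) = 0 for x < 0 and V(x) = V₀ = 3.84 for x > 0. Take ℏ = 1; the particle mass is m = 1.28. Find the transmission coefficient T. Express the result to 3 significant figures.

On each side the TISE gives plane waves with k = √(2m(E − V))/ℏ: k₁ = √(2·1.28·4.6) = 3.432, k₂ = √(2·1.28·0.76) = 1.395.
Continuity of ψ and ψ′ at the step yields the reflection amplitude r = (k₁ − k₂)/(k₁ + k₂) = 0.4220; thus R = |r|² = 0.1781, T = 0.8219.

T = 0.822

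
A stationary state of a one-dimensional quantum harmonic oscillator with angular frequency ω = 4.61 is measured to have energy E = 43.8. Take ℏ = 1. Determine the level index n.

Invert E_n = (n + ½)ℏω: n = E/ℏω − ½ = 9.001, so n = 9.

n = 9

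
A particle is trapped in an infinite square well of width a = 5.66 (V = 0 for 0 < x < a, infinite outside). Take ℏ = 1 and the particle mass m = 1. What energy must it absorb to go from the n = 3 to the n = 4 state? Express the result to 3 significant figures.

E_n = n²π²ℏ²/(2ma²), so ΔE = (4² − 3²) π²ℏ²/(2ma²).
ΔE = 7 × π² / (2 × 1 × 5.66²) = 1.078.

ΔE = 1.08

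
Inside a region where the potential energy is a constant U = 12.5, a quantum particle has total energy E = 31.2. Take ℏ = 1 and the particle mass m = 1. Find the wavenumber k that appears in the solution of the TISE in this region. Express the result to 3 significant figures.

k = 6.12

With E > U the solution is oscillatory, ψ ∝ e^{±ikx} with k = √(2m(E − U))/ℏ.
k = √(2 × 1 × 18.7) = 6.116.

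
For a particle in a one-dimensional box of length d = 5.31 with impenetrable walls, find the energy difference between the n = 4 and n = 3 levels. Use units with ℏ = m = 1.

E_n = n²π²ℏ²/(2md²), so ΔE = (4² − 3²) π²ℏ²/(2md²).
ΔE = 7 × π² / (2 × 1 × 5.31²) = 1.225.

ΔE = 1.23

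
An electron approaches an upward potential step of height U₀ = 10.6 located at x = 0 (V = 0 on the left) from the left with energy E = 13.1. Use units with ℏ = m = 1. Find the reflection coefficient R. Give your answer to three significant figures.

The wavenumbers are k₁ = √(2mE)/ℏ = 5.119 on the left and k₂ = √(2m(E − U₀))/ℏ = 2.236 on the right.
Matching ψ and ψ′ at x = 0 gives r = (k₁ − k₂)/(k₁ + k₂), so R = r² = 0.1536 and T = 1 − R = 0.8464.

R = 0.154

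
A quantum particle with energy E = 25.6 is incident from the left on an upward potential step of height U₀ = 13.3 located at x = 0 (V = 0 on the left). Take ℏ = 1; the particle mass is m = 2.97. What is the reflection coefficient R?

On each side the TISE gives plane waves with k = √(2m(E − V))/ℏ: k₁ = √(2·2.97·25.6) = 12.33, k₂ = √(2·2.97·12.3) = 8.548.
Matching ψ and ψ′ at x = 0 gives r = (k₁ − k₂)/(k₁ + k₂), so R = r² = 0.03284 and T = 1 − R = 0.9672.

R = 0.0328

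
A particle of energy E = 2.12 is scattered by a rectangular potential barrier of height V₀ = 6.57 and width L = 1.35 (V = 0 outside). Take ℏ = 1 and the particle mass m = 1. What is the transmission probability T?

T = 0.00111

E < V₀: inside the barrier ψ ∝ e^{±κx} with κ = √(2m(V₀ − E))/ℏ = 2.983.
κL = 4.027, sinh(κL) = 28.05.
Matching ψ, ψ′ at both faces gives T = [1 + V₀² sinh²(κL) / (4E(V₀ − E))]⁻¹ = 1/901.0 = 0.00111.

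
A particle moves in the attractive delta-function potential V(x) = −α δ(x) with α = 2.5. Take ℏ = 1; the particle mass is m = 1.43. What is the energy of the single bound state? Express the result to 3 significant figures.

The bound state is ψ(x) = √κ e^{−κ|x|}. The derivative jump ψ'(0⁺) − ψ'(0⁻) = −(2mα/ℏ²)ψ(0) fixes κ = mα/ℏ² = 3.575.
Then E = −ℏ²κ²/(2m) = −mα²/(2ℏ²) = -4.469.

E = -4.47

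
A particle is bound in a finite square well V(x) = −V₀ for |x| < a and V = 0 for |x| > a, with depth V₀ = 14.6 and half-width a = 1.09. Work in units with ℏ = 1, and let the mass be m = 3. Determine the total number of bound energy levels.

N = 7

Define the well-strength parameter z₀ = (a/ℏ)√(2mV₀) = 1.09 × √(2·3·14.6) = 10.20.
A new bound state (alternating even/odd) appears each time z₀ passes a multiple of π/2, so N = ⌊2z₀/π⌋ + 1 = ⌊6.495⌋ + 1 = 7.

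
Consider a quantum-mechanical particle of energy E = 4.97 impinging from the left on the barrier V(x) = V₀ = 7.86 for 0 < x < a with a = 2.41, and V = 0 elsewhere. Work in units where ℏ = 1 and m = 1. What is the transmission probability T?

T = 0.0000345

Since E < V₀ the interior solution is evanescent with decay constant κ = √(2m(V₀ − E))/ℏ = 2.404.
κa = 5.794, sinh(κa) = 164.2.
The exact tunnelling result is T⁻¹ = 1 + V₀² sinh²(κa) / [4E(V₀ − E)] = 28980, so T = 0.0000345.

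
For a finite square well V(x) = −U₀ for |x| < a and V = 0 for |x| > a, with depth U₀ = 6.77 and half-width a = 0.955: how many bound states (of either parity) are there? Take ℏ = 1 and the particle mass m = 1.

The dimensionless depth is z₀ = a√(2mU₀)/ℏ = 0.955 × √(13.54) = 3.514.
A new bound state (alternating even/odd) appears each time z₀ passes a multiple of π/2, so N = ⌊2z₀/π⌋ + 1 = ⌊2.237⌋ + 1 = 3.

N = 3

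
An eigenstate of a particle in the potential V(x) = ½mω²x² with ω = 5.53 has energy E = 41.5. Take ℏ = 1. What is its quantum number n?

n = 7

E_n = ℏω(n + ½) ⇒ n = E/(ℏω) − ½ = 41.5/5.53 − 0.5 = 7.005 → n = 7.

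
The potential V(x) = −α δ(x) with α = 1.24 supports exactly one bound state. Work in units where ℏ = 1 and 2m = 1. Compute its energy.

E = -0.384

The bound state is ψ(x) = √κ e^{−κ|x|}. The derivative jump ψ'(0⁺) − ψ'(0⁻) = −(2mα/ℏ²)ψ(0) fixes κ = mα/ℏ² = 0.6200.
Then E = −ℏ²κ²/(2m) = −mα²/(2ℏ²) = -0.3844.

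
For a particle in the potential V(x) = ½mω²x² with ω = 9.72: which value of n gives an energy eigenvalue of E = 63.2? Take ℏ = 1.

Invert E_n = (n + ½)ℏω: n = E/ℏω − ½ = 6.002, so n = 6.

n = 6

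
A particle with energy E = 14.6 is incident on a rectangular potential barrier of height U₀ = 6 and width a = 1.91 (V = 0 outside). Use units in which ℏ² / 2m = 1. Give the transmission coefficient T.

E > U₀: inside the barrier k₂ = √(2m(E − U₀))/ℏ = 2.933, k₂a = 5.601.
T = [1 + U₀² sin²(k₂a) / (4E(E − U₀))]⁻¹ = 1/1.028 = 0.972.

T = 0.972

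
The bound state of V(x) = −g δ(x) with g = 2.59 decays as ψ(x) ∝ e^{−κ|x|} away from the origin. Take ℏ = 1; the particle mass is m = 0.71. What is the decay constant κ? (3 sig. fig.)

Integrate −(ℏ²/2m)ψ'' − gδ(x)ψ = Eψ from −ε to +ε: the ψ'' term gives ψ'(0⁺) − ψ'(0⁻) and the δ term gives −(2mg/ℏ²)ψ(0).
With ψ ∝ e^{−κ|x|} this yields −2κ = −2mg/ℏ², so κ = mg/ℏ² = 1.839.

κ = 1.84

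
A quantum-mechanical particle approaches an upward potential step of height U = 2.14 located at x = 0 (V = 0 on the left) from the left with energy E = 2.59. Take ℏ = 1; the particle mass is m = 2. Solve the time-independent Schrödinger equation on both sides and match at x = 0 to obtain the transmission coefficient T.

On each side the TISE gives plane waves with k = √(2m(E − V))/ℏ: k₁ = √(2·2·2.59) = 3.219, k₂ = √(2·2·0.45) = 1.342.
Continuity of ψ and ψ′ at the step yields the reflection amplitude r = (k₁ − k₂)/(k₁ + k₂) = 0.4116; thus R = |r|² = 0.1694, T = 0.8306.

T = 0.831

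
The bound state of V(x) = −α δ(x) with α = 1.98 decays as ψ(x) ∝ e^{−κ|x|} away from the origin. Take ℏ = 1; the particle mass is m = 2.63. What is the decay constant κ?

Integrate −(ℏ²/2m)ψ'' − αδ(x)ψ = Eψ from −ε to +ε: the ψ'' term gives ψ'(0⁺) − ψ'(0⁻) and the δ term gives −(2mα/ℏ²)ψ(0).
With ψ ∝ e^{−κ|x|} this yields −2κ = −2mα/ℏ², so κ = mα/ℏ² = 5.207.

κ = 5.21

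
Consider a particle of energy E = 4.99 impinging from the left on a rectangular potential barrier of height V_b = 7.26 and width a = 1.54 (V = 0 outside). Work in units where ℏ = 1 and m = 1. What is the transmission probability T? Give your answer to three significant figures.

T = 0.00485

E < V_b: inside the barrier ψ ∝ e^{±κx} with κ = √(2m(V_b − E))/ℏ = 2.131.
κa = 3.281, sinh(κa) = 13.29.
Matching ψ, ψ′ at both faces gives T = [1 + V_b² sinh²(κa) / (4E(V_b − E))]⁻¹ = 1/206.4 = 0.00485.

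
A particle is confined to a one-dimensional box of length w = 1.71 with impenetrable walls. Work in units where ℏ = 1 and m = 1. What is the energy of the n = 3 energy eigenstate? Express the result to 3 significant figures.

Requiring ψ(0) = ψ(w) = 0 quantises k = nπ/w, hence E_n = ℏ²k²/2m = n²π²ℏ²/(2mw²).
E_3 = 3² × π² / (2 × 1 × 1.71²) = 15.19.

E = 15.2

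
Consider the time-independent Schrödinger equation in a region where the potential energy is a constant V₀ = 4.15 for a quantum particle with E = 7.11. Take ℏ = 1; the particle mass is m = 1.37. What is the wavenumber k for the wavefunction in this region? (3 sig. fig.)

With E > V₀ the solution is oscillatory, ψ ∝ e^{±ikx} with k = √(2m(E − V₀))/ℏ.
k = √(2 × 1.37 × 2.96) = 2.848.

k = 2.85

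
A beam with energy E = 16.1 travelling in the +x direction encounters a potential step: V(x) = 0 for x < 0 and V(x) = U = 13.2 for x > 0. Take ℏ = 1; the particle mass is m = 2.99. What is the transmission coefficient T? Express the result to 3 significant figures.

On each side the TISE gives plane waves with k = √(2m(E − V))/ℏ: k₁ = √(2·2.99·16.1) = 9.812, k₂ = √(2·2.99·2.9) = 4.164.
Continuity of ψ and ψ′ at the step yields the reflection amplitude r = (k₁ − k₂)/(k₁ + k₂) = 0.4041; thus R = |r|² = 0.1633, T = 0.8367.

T = 0.837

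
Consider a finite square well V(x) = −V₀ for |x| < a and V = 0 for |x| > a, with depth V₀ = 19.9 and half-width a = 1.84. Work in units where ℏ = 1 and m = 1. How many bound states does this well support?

N = 8

The dimensionless depth is z₀ = a√(2mV₀)/ℏ = 1.84 × √(39.80) = 11.61.
The even/odd transcendental equations gain one root per π/2 in z₀, giving N = 1 + ⌊2z₀/π⌋ = 1 + ⌊7.390⌋ = 8.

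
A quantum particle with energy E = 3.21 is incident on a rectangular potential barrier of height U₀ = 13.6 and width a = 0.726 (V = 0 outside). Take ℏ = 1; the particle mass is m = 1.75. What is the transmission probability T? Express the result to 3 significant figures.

T = 0.000454

Since E < U₀ the interior solution is evanescent with decay constant κ = √(2m(U₀ − E))/ℏ = 6.030.
κa = 4.378, sinh(κa) = 39.83.
The exact tunnelling result is T⁻¹ = 1 + U₀² sinh²(κa) / [4E(U₀ − E)] = 2201, so T = 0.000454.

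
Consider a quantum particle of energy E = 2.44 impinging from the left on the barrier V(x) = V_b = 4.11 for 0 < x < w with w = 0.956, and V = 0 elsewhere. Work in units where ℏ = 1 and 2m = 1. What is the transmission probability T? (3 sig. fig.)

T = 0.280

E < V_b: inside the barrier ψ ∝ e^{±κx} with κ = √(2m(V_b − E))/ℏ = 1.292.
κw = 1.235, sinh(κw) = 1.575.
The exact tunnelling result is T⁻¹ = 1 + V_b² sinh²(κw) / [4E(V_b − E)] = 3.569, so T = 0.280.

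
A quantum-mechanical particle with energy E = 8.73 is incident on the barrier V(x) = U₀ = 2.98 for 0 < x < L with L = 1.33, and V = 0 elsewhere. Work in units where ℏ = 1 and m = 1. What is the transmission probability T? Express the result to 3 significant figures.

T = 0.959

E > U₀: inside the barrier k₂ = √(2m(E − U₀))/ℏ = 3.391, k₂L = 4.510.
Matching at both interfaces gives T⁻¹ = 1 + U₀² sin²(k₂L) / [4E(E − U₀)] = 1.042, hence T = 0.959.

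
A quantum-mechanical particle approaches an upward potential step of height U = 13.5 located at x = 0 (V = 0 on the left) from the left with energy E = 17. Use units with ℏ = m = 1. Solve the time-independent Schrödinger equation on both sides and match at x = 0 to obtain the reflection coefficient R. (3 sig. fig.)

On each side the TISE gives plane waves with k = √(2m(E − V))/ℏ: k₁ = √(2·1·17) = 5.831, k₂ = √(2·1·3.5) = 2.646.
Continuity of ψ and ψ′ at the step yields the reflection amplitude r = (k₁ − k₂)/(k₁ + k₂) = 0.3758; thus R = |r|² = 0.1412, T = 0.8588.

R = 0.141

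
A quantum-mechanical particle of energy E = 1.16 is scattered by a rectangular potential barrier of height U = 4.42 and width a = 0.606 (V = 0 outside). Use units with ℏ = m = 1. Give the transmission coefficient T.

T = 0.133

Since E < U the interior solution is evanescent with decay constant κ = √(2m(U − E))/ℏ = 2.553.
κa = 1.547, sinh(κa) = 2.243.
The exact tunnelling result is T⁻¹ = 1 + U² sinh²(κa) / [4E(U − E)] = 7.499, so T = 0.133.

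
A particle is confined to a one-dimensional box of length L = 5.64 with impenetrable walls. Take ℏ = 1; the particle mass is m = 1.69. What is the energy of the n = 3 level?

Requiring ψ(0) = ψ(L) = 0 quantises k = nπ/L, hence E_n = ℏ²k²/2m = n²π²ℏ²/(2mL²).
E_3 = 3² × π² / (2 × 1.69 × 5.64²) = 0.8262.

E = 0.826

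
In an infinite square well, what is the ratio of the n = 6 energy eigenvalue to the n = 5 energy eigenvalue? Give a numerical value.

1.44

Since E_n ∝ n², the ratio is (6/5)² = 1.44.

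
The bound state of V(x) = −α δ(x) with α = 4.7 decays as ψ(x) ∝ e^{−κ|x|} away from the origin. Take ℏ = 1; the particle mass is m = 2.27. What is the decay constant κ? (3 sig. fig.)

κ = 10.7

Integrating the TISE across x = 0 gives the cusp condition ψ'(0⁺) − ψ'(0⁻) = −(2mα/ℏ²)ψ(0).
With ψ ∝ e^{−κ|x|} this yields −2κ = −2mα/ℏ², so κ = mα/ℏ² = 10.67.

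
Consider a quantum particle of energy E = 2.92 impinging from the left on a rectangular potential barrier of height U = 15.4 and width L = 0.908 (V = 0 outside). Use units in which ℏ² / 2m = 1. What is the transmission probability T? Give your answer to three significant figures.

T = 0.00402

Since E < U the interior solution is evanescent with decay constant κ = √(2m(U − E))/ℏ = 3.533.
κL = 3.208, sinh(κL) = 12.34.
Matching ψ, ψ′ at both faces gives T = [1 + U² sinh²(κL) / (4E(U − E))]⁻¹ = 1/248.8 = 0.00402.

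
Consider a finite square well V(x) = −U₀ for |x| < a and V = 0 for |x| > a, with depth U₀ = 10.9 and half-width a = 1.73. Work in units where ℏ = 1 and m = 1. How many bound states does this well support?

Define the well-strength parameter z₀ = (a/ℏ)√(2mU₀) = 1.73 × √(2·1·10.9) = 8.077.
A new bound state (alternating even/odd) appears each time z₀ passes a multiple of π/2, so N = ⌊2z₀/π⌋ + 1 = ⌊5.142⌋ + 1 = 6.

N = 6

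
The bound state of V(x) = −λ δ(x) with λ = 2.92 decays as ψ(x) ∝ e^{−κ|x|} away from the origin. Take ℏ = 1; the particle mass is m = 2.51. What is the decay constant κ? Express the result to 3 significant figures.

κ = 7.33

Integrate −(ℏ²/2m)ψ'' − λδ(x)ψ = Eψ from −ε to +ε: the ψ'' term gives ψ'(0⁺) − ψ'(0⁻) and the δ term gives −(2mλ/ℏ²)ψ(0).
With ψ ∝ e^{−κ|x|} this yields −2κ = −2mλ/ℏ², so κ = mλ/ℏ² = 7.329.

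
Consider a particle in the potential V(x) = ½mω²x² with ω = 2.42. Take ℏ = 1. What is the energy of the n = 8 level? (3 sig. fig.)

Using E_n = (n + ½)ℏω: E_8 = 8.5 × 2.42 = 20.57.

E = 20.6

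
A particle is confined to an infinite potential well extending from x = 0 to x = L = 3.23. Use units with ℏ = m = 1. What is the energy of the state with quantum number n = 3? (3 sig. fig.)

E = 4.26

Requiring ψ(0) = ψ(L) = 0 quantises k = nπ/L, hence E_n = ℏ²k²/2m = n²π²ℏ²/(2mL²).
E_3 = 3² × π² / (2 × 1 × 3.23²) = 4.257.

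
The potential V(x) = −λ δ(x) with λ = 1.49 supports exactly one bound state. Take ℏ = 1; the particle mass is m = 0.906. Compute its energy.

E = -1.01

For x ≠ 0 the bound state is ψ ∝ e^{−κ|x|}; integrating the TISE across the delta gives the cusp condition 2κ = 2mλ/ℏ², so κ = 1.350.
Then E = −ℏ²κ²/(2m) = −mλ²/(2ℏ²) = -1.006.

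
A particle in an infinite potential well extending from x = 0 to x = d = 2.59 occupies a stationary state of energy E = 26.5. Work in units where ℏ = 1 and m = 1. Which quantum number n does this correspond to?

From E_n = n²π²ℏ²/(2md²) invert to n = √(2md²E)/(πℏ).
n = (2.59/π) × √(2 × 1 × 26.5) = 6.002 → n = 6.

n = 6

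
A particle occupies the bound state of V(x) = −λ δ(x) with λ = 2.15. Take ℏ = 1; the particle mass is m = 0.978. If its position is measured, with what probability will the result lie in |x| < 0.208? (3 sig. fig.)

P = 0.583

The normalised bound state is ψ = √κ e^{−κ|x|} with κ = mλ/ℏ² = 2.103.
P(|x| < d) = ∫_{−d}^{d} κ e^{−2κ|x|} dx = 1 − e^{−2κd} = 1 − e^{−0.8747} = 0.5830.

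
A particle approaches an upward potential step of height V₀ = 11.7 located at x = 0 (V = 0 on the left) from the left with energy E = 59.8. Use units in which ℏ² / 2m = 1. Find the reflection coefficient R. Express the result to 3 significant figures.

R = 0.00296

On each side the TISE gives plane waves with k = √(2m(E − V))/ℏ: k₁ = √(2·½·59.8) = 7.733, k₂ = √(2·½·48.1) = 6.935.
Matching ψ and ψ′ at x = 0 gives r = (k₁ − k₂)/(k₁ + k₂), so R = r² = 0.002957 and T = 1 − R = 0.9970.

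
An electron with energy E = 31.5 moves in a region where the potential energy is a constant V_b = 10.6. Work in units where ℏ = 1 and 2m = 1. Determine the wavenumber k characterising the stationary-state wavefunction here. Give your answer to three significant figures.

k = 4.57

With E > V_b the solution is oscillatory, ψ ∝ e^{±ikx} with k = √(2m(E − V_b))/ℏ.
k = √(2 × 0.5 × 20.9) = 4.572.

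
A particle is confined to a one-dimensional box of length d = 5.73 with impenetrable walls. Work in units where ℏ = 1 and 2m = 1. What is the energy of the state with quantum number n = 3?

The infinite-well eigenfunctions ψ_n = √(2/d) sin(nπx/d) vanish at both walls, giving E_n = n²π²ℏ²/(2md²).
E_3 = 3² × π² / (2 × 0.5 × 5.73²) = 2.705.

E = 2.71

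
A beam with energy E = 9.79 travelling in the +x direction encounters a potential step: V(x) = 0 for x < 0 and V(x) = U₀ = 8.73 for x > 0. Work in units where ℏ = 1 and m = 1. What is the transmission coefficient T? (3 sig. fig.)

On each side the TISE gives plane waves with k = √(2m(E − V))/ℏ: k₁ = √(2·1·9.79) = 4.425, k₂ = √(2·1·1.06) = 1.456.
Matching ψ and ψ′ at x = 0 gives r = (k₁ − k₂)/(k₁ + k₂), so R = r² = 0.2549 and T = 1 − R = 0.7451.

T = 0.745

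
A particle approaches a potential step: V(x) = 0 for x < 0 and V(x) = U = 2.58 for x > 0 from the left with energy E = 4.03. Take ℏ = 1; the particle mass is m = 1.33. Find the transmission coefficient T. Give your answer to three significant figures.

T = 0.937

The wavenumbers are k₁ = √(2mE)/ℏ = 3.274 on the left and k₂ = √(2m(E − U))/ℏ = 1.964 on the right.
Matching ψ and ψ′ at x = 0 gives r = (k₁ − k₂)/(k₁ + k₂), so R = r² = 0.06256 and T = 1 − R = 0.9374.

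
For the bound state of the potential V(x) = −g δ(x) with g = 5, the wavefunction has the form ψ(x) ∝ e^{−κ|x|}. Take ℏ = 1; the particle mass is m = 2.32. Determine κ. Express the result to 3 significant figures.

Integrate −(ℏ²/2m)ψ'' − gδ(x)ψ = Eψ from −ε to +ε: the ψ'' term gives ψ'(0⁺) − ψ'(0⁻) and the δ term gives −(2mg/ℏ²)ψ(0).
With ψ ∝ e^{−κ|x|} this yields −2κ = −2mg/ℏ², so κ = mg/ℏ² = 11.60.

κ = 11.6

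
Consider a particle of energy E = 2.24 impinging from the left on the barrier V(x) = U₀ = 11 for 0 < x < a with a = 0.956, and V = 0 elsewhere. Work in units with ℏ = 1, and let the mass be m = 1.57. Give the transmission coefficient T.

Since E < U₀ the interior solution is evanescent with decay constant κ = √(2m(U₀ − E))/ℏ = 5.245.
κa = 5.014, sinh(κa) = 75.24.
Matching ψ, ψ′ at both faces gives T = [1 + U₀² sinh²(κa) / (4E(U₀ − E))]⁻¹ = 1/8728 = 0.000115.

T = 0.000115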